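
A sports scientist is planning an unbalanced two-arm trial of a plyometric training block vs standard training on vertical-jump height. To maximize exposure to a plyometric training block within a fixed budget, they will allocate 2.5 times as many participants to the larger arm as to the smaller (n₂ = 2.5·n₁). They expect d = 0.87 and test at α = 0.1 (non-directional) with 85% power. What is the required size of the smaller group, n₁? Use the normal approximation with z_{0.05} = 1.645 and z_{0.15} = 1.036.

With allocation ratio k = n₂/n₁ = 2.5, Var(x̄₁−x̄₂) = σ²(1/n₁ + 1/(k·n₁)) = σ²·(k+1)/(k·n₁).
So n₁ = (1 + 1/k)·((z_{α/2} + z_β)/d)² = 1.400 × (2.681/0.87)².
n₁ = 1.400 × 9.50 = 13.3.
Round up: n₁ = 14, giving n₂ = 2.5 × 14 = 35.

n₁ = 14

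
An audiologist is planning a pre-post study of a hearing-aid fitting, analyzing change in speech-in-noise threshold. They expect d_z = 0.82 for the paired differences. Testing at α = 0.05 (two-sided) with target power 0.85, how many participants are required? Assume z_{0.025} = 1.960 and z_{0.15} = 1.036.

n = 14 pairs

For a paired (one-sample on differences) test: n = ((z_{α/2} + z_β) / d)².
z_{α/2} + z_β = 1.960 + 1.036 = 2.996.
n = (2.996 / 0.82)² = 3.654² = 13.35.
Round up.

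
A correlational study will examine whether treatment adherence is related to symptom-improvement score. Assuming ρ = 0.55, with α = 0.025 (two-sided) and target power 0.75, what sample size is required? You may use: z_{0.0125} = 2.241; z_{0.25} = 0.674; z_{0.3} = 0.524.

Fisher's z: C = ½·ln((1+r)/(1−r)) = ½·ln(3.4444) = 0.6184.
n = ((z_{α/2} + z_β)/C)² + 3.
(2.241 + 0.674) / 0.6184 = 2.915 / 0.6184 = 4.714.
n = 4.714² + 3 = 22.22 + 3 = 25.2.
Round up.

n = 26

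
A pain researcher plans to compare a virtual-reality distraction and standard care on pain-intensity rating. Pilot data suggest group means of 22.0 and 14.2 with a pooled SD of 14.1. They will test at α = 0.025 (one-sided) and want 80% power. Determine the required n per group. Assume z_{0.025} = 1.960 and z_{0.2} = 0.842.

Cohen's d = |M₁ − M₂| / SD_pooled = |22.0 − 14.2| / 14.1 = 7.8 / 14.1 = 0.553.
For two independent groups with equal n: n = 2·((z_{α} + z_β) / d)².
z_{α} + z_β = 1.960 + 0.842 = 2.802.
n = 2 × (2.802 / 0.553)² = 2 × 5.067² = 2 × 25.67 = 51.3.
Round up to the next whole participant.

n = 52 per group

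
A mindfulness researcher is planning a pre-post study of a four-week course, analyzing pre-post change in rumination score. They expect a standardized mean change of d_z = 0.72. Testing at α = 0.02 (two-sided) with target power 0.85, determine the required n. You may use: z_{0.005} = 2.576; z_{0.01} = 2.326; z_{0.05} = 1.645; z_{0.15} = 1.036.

For a paired (one-sample on differences) test: n = ((z_{α/2} + z_β) / d)².
z_{α/2} + z_β = 2.326 + 1.036 = 3.362.
n = (3.362 / 0.72)² = 4.669² = 21.80.
Round up.

n = 22 pairs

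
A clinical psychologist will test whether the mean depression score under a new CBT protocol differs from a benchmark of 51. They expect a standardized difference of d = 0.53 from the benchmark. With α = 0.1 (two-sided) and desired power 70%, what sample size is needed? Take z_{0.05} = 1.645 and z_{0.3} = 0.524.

For a one-sample test: n = ((z_{α/2} + z_β) / d)².
z_{α/2} + z_β = 1.645 + 0.524 = 2.169.
n = (2.169 / 0.53)² = 4.092² = 16.75.
Round up.

n = 17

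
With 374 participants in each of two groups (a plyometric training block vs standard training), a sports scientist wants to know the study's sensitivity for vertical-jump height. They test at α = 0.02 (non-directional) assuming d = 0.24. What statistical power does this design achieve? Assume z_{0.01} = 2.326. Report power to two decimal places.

power ≈ 0.83

For two equal groups, power = Φ(d·√(n/2) − z_{α/2}).
d·√(n/2) = 0.24 × √(374/2) = 0.24 × 13.675 = 3.282.
z_β = 3.282 − 2.326 = 0.956.
Power = Φ(0.956) = 0.830.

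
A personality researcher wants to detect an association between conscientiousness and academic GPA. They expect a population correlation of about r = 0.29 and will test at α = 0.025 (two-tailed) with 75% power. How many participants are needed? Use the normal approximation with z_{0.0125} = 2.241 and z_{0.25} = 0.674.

n = 99

Fisher's z: C = ½·ln((1+r)/(1−r)) = ½·ln(1.8169) = 0.2986.
n = ((z_{α/2} + z_β)/C)² + 3.
(2.241 + 0.674) / 0.2986 = 2.915 / 0.2986 = 9.762.
n = 9.762² + 3 = 95.30 + 3 = 98.3.
Round up.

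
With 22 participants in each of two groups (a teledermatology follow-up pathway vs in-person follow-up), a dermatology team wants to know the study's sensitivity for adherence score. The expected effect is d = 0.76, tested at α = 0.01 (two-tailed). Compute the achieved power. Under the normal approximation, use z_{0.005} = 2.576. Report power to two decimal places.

power ≈ 0.48

For two equal groups, power = Φ(d·√(n/2) − z_{α/2}).
d·√(n/2) = 0.76 × √(22/2) = 0.76 × 3.317 = 2.521.
z_β = 2.521 − 2.576 = -0.055.
Power = Φ(-0.055) = 0.478.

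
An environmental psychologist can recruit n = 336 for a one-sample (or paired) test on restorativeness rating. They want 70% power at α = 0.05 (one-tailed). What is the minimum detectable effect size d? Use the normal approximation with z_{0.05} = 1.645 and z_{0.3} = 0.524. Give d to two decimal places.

d_min ≈ 0.12

For a single sample (or paired design) of n = 336: d_min = (z_{α} + z_β)/√n.
z-sum = 1.645 + 0.524 = 2.169.
d_min = 2.169 / √336 = 2.169 / 18.330 = 0.118.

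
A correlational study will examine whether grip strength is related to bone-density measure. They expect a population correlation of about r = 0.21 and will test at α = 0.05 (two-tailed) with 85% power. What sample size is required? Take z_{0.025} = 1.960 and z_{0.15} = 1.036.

Fisher's z: C = ½·ln((1+r)/(1−r)) = ½·ln(1.5316) = 0.2132.
n = ((z_{α/2} + z_β)/C)² + 3.
(1.960 + 1.036) / 0.2132 = 2.996 / 0.2132 = 14.053.
n = 14.053² + 3 = 197.47 + 3 = 200.5.
Round up.

n = 201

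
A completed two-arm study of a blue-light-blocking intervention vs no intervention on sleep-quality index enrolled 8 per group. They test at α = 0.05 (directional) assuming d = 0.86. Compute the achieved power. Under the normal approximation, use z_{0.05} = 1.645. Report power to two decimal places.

For two equal groups, power = Φ(d·√(n/2) − z_{α}).
d·√(n/2) = 0.86 × √(8/2) = 0.86 × 2.000 = 1.720.
z_β = 1.720 − 1.645 = 0.075.
Power = Φ(0.075) = 0.530.

power ≈ 0.53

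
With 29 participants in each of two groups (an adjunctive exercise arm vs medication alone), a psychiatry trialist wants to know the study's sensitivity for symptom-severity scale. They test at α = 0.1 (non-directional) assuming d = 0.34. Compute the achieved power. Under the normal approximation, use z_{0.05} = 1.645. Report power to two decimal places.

power ≈ 0.36

For two equal groups, power = Φ(d·√(n/2) − z_{α/2}).
d·√(n/2) = 0.34 × √(29/2) = 0.34 × 3.808 = 1.295.
z_β = 1.295 − 1.645 = -0.350.
Power = Φ(-0.350) = 0.363.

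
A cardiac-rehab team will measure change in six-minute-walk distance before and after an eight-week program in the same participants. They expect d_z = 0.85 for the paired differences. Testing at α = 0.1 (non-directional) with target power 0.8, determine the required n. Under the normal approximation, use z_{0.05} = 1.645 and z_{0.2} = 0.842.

n = 9 pairs

For a paired (one-sample on differences) test: n = ((z_{α/2} + z_β) / d)².
z_{α/2} + z_β = 1.645 + 0.842 = 2.487.
n = (2.487 / 0.85)² = 2.926² = 8.56.
Round up.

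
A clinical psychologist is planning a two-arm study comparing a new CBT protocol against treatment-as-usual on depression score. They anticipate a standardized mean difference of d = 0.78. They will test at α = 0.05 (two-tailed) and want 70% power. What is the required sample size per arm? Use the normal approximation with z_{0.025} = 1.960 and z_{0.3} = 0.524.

For two independent groups with equal n: n = 2·((z_{α/2} + z_β) / d)².
z_{α/2} + z_β = 1.960 + 0.524 = 2.484.
n = 2 × (2.484 / 0.78)² = 2 × 3.185² = 2 × 10.14 = 20.3.
Round up to the next whole participant.

n = 21 per group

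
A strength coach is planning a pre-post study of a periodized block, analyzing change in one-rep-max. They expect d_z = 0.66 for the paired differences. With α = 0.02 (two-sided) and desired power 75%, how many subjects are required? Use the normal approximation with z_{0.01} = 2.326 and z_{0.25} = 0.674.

For a paired (one-sample on differences) test: n = ((z_{α/2} + z_β) / d)².
z_{α/2} + z_β = 2.326 + 0.674 = 3.000.
n = (3.000 / 0.66)² = 4.545² = 20.66.
Round up.

n = 21 pairs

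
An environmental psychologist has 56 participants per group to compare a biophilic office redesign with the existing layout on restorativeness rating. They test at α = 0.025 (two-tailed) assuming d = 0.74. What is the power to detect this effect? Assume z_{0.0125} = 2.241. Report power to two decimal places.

power ≈ 0.95

For two equal groups, power = Φ(d·√(n/2) − z_{α/2}).
d·√(n/2) = 0.74 × √(56/2) = 0.74 × 5.292 = 3.916.
z_β = 3.916 − 2.241 = 1.675.
Power = Φ(1.675) = 0.953.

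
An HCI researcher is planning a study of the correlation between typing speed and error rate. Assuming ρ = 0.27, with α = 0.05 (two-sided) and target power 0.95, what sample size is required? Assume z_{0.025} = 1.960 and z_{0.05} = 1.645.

n = 173

Fisher's z: C = ½·ln((1+r)/(1−r)) = ½·ln(1.7397) = 0.2769.
n = ((z_{α/2} + z_β)/C)² + 3.
(1.960 + 1.645) / 0.2769 = 3.605 / 0.2769 = 13.019.
n = 13.019² + 3 = 169.50 + 3 = 172.5.
Round up.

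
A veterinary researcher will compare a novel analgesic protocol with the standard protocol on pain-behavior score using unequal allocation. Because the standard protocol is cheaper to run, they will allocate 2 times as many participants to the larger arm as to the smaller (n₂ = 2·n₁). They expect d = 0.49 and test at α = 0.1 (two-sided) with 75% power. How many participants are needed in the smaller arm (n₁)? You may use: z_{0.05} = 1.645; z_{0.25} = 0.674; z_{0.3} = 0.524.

With allocation ratio k = n₂/n₁ = 2, Var(x̄₁−x̄₂) = σ²(1/n₁ + 1/(k·n₁)) = σ²·(k+1)/(k·n₁).
So n₁ = (1 + 1/k)·((z_{α/2} + z_β)/d)² = 1.500 × (2.319/0.49)².
n₁ = 1.500 × 22.40 = 33.6.
Round up: n₁ = 34, giving n₂ = 2 × 34 = 68.

n₁ = 34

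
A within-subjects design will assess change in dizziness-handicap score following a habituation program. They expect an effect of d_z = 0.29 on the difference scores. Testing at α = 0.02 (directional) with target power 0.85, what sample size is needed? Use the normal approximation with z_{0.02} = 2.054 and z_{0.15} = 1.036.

For a paired (one-sample on differences) test: n = ((z_{α} + z_β) / d)².
z_{α} + z_β = 2.054 + 1.036 = 3.090.
n = (3.090 / 0.29)² = 10.655² = 113.53.
Round up.

n = 114 pairs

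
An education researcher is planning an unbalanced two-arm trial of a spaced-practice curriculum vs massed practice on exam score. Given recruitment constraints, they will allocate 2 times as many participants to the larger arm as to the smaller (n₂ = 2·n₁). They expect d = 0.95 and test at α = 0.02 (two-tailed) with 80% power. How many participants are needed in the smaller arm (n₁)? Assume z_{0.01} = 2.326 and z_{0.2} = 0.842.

With allocation ratio k = n₂/n₁ = 2, Var(x̄₁−x̄₂) = σ²(1/n₁ + 1/(k·n₁)) = σ²·(k+1)/(k·n₁).
So n₁ = (1 + 1/k)·((z_{α/2} + z_β)/d)² = 1.500 × (3.168/0.95)².
n₁ = 1.500 × 11.12 = 16.7.
Round up: n₁ = 17, giving n₂ = 2 × 17 = 34.

n₁ = 17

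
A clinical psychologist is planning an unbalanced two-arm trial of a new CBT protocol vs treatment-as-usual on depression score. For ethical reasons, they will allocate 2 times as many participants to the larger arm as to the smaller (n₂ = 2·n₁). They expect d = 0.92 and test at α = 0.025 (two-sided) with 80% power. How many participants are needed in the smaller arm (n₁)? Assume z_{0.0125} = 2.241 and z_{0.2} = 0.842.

n₁ = 17

With allocation ratio k = n₂/n₁ = 2, Var(x̄₁−x̄₂) = σ²(1/n₁ + 1/(k·n₁)) = σ²·(k+1)/(k·n₁).
So n₁ = (1 + 1/k)·((z_{α/2} + z_β)/d)² = 1.500 × (3.083/0.92)².
n₁ = 1.500 × 11.23 = 16.8.
Round up: n₁ = 17, giving n₂ = 2 × 17 = 34.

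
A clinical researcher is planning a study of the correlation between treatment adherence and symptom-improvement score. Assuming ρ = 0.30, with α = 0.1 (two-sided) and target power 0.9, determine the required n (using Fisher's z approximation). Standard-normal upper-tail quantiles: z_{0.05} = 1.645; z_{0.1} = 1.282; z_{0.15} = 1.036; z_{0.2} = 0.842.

n = 93

Fisher's z: C = ½·ln((1+r)/(1−r)) = ½·ln(1.8571) = 0.3095.
n = ((z_{α/2} + z_β)/C)² + 3.
(1.645 + 1.282) / 0.3095 = 2.927 / 0.3095 = 9.457.
n = 9.457² + 3 = 89.44 + 3 = 92.4.
Round up.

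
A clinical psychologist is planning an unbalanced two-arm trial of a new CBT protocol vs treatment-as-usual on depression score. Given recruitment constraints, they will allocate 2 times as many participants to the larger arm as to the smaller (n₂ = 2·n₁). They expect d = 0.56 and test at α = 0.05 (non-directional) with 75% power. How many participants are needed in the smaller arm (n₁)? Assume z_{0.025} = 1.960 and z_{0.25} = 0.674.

With allocation ratio k = n₂/n₁ = 2, Var(x̄₁−x̄₂) = σ²(1/n₁ + 1/(k·n₁)) = σ²·(k+1)/(k·n₁).
So n₁ = (1 + 1/k)·((z_{α/2} + z_β)/d)² = 1.500 × (2.634/0.56)².
n₁ = 1.500 × 22.12 = 33.2.
Round up: n₁ = 34, giving n₂ = 2 × 34 = 68.

n₁ = 34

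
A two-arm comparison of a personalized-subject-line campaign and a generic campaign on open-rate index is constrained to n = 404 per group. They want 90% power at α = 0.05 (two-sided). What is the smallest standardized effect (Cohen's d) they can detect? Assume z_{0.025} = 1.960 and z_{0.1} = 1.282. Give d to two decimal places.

For two independent groups of n = 404 each: d_min = (z_{α/2} + z_β)·√(2/n).
z-sum = 1.960 + 1.282 = 3.242.
d_min = 3.242 × √(2/404) = 3.242 × 0.0704 = 0.228.

d_min ≈ 0.23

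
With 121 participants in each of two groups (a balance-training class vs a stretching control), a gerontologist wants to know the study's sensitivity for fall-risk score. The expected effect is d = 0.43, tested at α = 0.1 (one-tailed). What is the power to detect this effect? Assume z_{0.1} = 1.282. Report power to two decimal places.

For two equal groups, power = Φ(d·√(n/2) − z_{α}).
d·√(n/2) = 0.43 × √(121/2) = 0.43 × 7.778 = 3.345.
z_β = 3.345 − 1.282 = 2.063.
Power = Φ(2.063) = 0.980.

power ≈ 0.98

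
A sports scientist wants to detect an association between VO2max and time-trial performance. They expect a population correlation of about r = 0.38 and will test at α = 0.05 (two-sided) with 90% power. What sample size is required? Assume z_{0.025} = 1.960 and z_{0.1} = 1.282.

Fisher's z: C = ½·ln((1+r)/(1−r)) = ½·ln(2.2258) = 0.4001.
n = ((z_{α/2} + z_β)/C)² + 3.
(1.960 + 1.282) / 0.4001 = 3.242 / 0.4001 = 8.103.
n = 8.103² + 3 = 65.66 + 3 = 68.7.
Round up.

n = 69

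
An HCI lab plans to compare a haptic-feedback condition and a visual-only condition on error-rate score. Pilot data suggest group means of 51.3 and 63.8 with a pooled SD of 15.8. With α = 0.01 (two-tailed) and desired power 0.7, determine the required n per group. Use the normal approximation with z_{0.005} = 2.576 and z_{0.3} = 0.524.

n = 31 per group

Cohen's d = |M₁ − M₂| / SD_pooled = |51.3 − 63.8| / 15.8 = 12.5 / 15.8 = 0.791.
For two independent groups with equal n: n = 2·((z_{α/2} + z_β) / d)².
z_{α/2} + z_β = 2.576 + 0.524 = 3.100.
n = 2 × (3.100 / 0.791)² = 2 × 3.919² = 2 × 15.36 = 30.7.
Round up to the next whole participant.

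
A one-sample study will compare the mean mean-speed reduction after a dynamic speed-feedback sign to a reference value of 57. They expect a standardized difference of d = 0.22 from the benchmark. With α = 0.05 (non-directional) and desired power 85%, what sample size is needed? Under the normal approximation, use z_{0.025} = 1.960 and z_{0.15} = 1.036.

For a one-sample test: n = ((z_{α/2} + z_β) / d)².
z_{α/2} + z_β = 1.960 + 1.036 = 2.996.
n = (2.996 / 0.22)² = 13.618² = 185.45.
Round up.

n = 186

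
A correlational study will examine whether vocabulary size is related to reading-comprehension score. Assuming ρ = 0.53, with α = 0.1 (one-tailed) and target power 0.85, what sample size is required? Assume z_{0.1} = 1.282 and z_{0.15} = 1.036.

Fisher's z: C = ½·ln((1+r)/(1−r)) = ½·ln(3.2553) = 0.5901.
n = ((z_{α} + z_β)/C)² + 3.
(1.282 + 1.036) / 0.5901 = 2.318 / 0.5901 = 3.928.
n = 3.928² + 3 = 15.43 + 3 = 18.4.
Round up.

n = 19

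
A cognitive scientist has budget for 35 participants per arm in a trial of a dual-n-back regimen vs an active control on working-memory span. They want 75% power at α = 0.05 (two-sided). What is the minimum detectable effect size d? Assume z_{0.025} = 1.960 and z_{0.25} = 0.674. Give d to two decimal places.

For two independent groups of n = 35 each: d_min = (z_{α/2} + z_β)·√(2/n).
z-sum = 1.960 + 0.674 = 2.634.
d_min = 2.634 × √(2/35) = 2.634 × 0.2390 = 0.630.

d_min ≈ 0.63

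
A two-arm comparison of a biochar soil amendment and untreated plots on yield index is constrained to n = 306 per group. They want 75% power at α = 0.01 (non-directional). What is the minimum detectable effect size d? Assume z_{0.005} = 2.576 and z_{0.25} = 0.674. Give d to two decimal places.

For two independent groups of n = 306 each: d_min = (z_{α/2} + z_β)·√(2/n).
z-sum = 2.576 + 0.674 = 3.250.
d_min = 3.250 × √(2/306) = 3.250 × 0.0808 = 0.263.

d_min ≈ 0.26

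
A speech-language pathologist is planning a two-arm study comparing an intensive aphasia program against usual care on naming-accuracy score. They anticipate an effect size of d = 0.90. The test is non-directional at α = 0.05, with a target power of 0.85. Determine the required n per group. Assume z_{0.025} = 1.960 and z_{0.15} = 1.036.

For two independent groups with equal n: n = 2·((z_{α/2} + z_β) / d)².
z_{α/2} + z_β = 1.960 + 1.036 = 2.996.
n = 2 × (2.996 / 0.90)² = 2 × 3.329² = 2 × 11.08 = 22.2.
Round up to the next whole participant.

n = 23 per group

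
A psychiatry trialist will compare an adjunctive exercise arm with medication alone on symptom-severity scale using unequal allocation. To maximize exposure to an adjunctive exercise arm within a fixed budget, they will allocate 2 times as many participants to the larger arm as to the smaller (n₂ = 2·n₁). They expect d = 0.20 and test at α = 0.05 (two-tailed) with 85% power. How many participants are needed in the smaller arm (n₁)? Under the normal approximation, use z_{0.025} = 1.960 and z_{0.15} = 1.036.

With allocation ratio k = n₂/n₁ = 2, Var(x̄₁−x̄₂) = σ²(1/n₁ + 1/(k·n₁)) = σ²·(k+1)/(k·n₁).
So n₁ = (1 + 1/k)·((z_{α/2} + z_β)/d)² = 1.500 × (2.996/0.20)².
n₁ = 1.500 × 224.40 = 336.6.
Round up: n₁ = 337, giving n₂ = 2 × 337 = 674.

n₁ = 337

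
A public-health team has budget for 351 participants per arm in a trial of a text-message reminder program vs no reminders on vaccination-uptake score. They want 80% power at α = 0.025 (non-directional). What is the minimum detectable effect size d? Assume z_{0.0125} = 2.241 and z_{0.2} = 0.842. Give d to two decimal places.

For two independent groups of n = 351 each: d_min = (z_{α/2} + z_β)·√(2/n).
z-sum = 2.241 + 0.842 = 3.083.
d_min = 3.083 × √(2/351) = 3.083 × 0.0755 = 0.233.

d_min ≈ 0.23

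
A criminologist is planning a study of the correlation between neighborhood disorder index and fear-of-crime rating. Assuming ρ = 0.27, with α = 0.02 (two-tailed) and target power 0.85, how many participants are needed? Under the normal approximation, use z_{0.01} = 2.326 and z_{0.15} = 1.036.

n = 151

Fisher's z: C = ½·ln((1+r)/(1−r)) = ½·ln(1.7397) = 0.2769.
n = ((z_{α/2} + z_β)/C)² + 3.
(2.326 + 1.036) / 0.2769 = 3.362 / 0.2769 = 12.142.
n = 12.142² + 3 = 147.42 + 3 = 150.4.
Round up.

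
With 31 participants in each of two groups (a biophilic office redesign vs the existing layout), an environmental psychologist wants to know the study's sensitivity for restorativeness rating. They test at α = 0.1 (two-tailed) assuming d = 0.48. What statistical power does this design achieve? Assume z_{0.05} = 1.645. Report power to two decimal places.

power ≈ 0.60

For two equal groups, power = Φ(d·√(n/2) − z_{α/2}).
d·√(n/2) = 0.48 × √(31/2) = 0.48 × 3.937 = 1.890.
z_β = 1.890 − 1.645 = 0.245.
Power = Φ(0.245) = 0.597.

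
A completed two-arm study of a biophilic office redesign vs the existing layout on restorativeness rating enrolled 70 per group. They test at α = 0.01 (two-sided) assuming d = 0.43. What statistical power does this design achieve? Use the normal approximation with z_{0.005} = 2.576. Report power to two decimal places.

For two equal groups, power = Φ(d·√(n/2) − z_{α/2}).
d·√(n/2) = 0.43 × √(70/2) = 0.43 × 5.916 = 2.544.
z_β = 2.544 − 2.576 = -0.032.
Power = Φ(-0.032) = 0.487.

power ≈ 0.49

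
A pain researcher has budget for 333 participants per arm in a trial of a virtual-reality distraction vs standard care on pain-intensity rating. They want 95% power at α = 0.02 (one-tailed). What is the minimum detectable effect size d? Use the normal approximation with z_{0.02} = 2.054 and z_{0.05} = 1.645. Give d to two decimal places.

For two independent groups of n = 333 each: d_min = (z_{α} + z_β)·√(2/n).
z-sum = 2.054 + 1.645 = 3.699.
d_min = 3.699 × √(2/333) = 3.699 × 0.0775 = 0.287.

d_min ≈ 0.29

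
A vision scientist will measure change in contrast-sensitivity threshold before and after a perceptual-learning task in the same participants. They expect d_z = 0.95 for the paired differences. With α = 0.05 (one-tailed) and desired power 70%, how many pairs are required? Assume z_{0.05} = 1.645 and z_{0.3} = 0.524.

For a paired (one-sample on differences) test: n = ((z_{α} + z_β) / d)².
z_{α} + z_β = 1.645 + 0.524 = 2.169.
n = (2.169 / 0.95)² = 2.283² = 5.21.
Round up.

n = 6 pairs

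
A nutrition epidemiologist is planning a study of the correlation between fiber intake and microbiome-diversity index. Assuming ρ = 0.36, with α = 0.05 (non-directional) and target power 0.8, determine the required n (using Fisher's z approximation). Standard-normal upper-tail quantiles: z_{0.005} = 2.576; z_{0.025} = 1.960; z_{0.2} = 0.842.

Fisher's z: C = ½·ln((1+r)/(1−r)) = ½·ln(2.1250) = 0.3769.
n = ((z_{α/2} + z_β)/C)² + 3.
(1.960 + 0.842) / 0.3769 = 2.802 / 0.3769 = 7.434.
n = 7.434² + 3 = 55.27 + 3 = 58.3.
Round up.

n = 59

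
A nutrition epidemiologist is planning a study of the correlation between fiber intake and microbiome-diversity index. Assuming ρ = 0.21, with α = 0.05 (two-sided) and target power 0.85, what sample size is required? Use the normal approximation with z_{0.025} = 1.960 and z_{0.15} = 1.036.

n = 201

Fisher's z: C = ½·ln((1+r)/(1−r)) = ½·ln(1.5316) = 0.2132.
n = ((z_{α/2} + z_β)/C)² + 3.
(1.960 + 1.036) / 0.2132 = 2.996 / 0.2132 = 14.053.
n = 14.053² + 3 = 197.47 + 3 = 200.5.
Round up.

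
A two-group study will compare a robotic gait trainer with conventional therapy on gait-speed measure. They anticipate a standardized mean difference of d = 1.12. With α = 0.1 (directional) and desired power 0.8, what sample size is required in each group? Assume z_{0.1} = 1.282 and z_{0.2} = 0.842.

For two independent groups with equal n: n = 2·((z_{α} + z_β) / d)².
z_{α} + z_β = 1.282 + 0.842 = 2.124.
n = 2 × (2.124 / 1.12)² = 2 × 1.896² = 2 × 3.60 = 7.2.
Round up to the next whole participant.

n = 8 per group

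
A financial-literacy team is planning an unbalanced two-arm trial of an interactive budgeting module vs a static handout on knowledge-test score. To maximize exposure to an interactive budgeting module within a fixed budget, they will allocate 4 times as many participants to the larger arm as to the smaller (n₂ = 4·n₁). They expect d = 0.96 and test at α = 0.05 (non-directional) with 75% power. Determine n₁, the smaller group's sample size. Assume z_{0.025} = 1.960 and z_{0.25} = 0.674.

With allocation ratio k = n₂/n₁ = 4, Var(x̄₁−x̄₂) = σ²(1/n₁ + 1/(k·n₁)) = σ²·(k+1)/(k·n₁).
So n₁ = (1 + 1/k)·((z_{α/2} + z_β)/d)² = 1.250 × (2.634/0.96)².
n₁ = 1.250 × 7.53 = 9.4.
Round up: n₁ = 10, giving n₂ = 4 × 10 = 40.

n₁ = 10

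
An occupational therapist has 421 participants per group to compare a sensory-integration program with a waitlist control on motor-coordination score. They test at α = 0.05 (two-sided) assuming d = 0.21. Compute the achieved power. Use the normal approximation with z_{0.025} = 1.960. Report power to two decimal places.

For two equal groups, power = Φ(d·√(n/2) − z_{α/2}).
d·√(n/2) = 0.21 × √(421/2) = 0.21 × 14.509 = 3.047.
z_β = 3.047 − 1.960 = 1.087.
Power = Φ(1.087) = 0.861.

power ≈ 0.86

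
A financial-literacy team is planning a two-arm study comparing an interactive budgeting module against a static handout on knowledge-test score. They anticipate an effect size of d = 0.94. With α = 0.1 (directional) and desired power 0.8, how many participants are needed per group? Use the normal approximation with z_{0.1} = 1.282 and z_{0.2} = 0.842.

For two independent groups with equal n: n = 2·((z_{α} + z_β) / d)².
z_{α} + z_β = 1.282 + 0.842 = 2.124.
n = 2 × (2.124 / 0.94)² = 2 × 2.260² = 2 × 5.11 = 10.2.
Round up to the next whole participant.

n = 11 per group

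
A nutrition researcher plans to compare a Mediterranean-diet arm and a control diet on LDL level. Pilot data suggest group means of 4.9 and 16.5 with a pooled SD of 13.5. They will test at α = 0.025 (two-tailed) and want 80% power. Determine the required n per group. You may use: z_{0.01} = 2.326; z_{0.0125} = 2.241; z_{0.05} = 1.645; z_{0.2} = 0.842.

n = 26 per group

Cohen's d = |M₁ − M₂| / SD_pooled = |4.9 − 16.5| / 13.5 = 11.6 / 13.5 = 0.859.
For two independent groups with equal n: n = 2·((z_{α/2} + z_β) / d)².
z_{α/2} + z_β = 2.241 + 0.842 = 3.083.
n = 2 × (3.083 / 0.859)² = 2 × 3.589² = 2 × 12.88 = 25.8.
Round up to the next whole participant.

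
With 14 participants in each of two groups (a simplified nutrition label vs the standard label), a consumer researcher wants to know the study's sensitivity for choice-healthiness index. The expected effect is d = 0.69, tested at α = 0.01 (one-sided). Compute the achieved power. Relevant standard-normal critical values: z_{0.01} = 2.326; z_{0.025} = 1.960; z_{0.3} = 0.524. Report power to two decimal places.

power ≈ 0.31

For two equal groups, power = Φ(d·√(n/2) − z_{α}).
d·√(n/2) = 0.69 × √(14/2) = 0.69 × 2.646 = 1.826.
z_β = 1.826 − 2.326 = -0.500.
Power = Φ(-0.500) = 0.308.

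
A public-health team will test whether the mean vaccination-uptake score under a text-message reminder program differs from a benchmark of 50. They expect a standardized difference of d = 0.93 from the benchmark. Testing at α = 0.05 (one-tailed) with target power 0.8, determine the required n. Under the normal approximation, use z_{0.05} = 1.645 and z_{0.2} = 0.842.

For a one-sample test: n = ((z_{α} + z_β) / d)².
z_{α} + z_β = 1.645 + 0.842 = 2.487.
n = (2.487 / 0.93)² = 2.674² = 7.15.
Round up.

n = 8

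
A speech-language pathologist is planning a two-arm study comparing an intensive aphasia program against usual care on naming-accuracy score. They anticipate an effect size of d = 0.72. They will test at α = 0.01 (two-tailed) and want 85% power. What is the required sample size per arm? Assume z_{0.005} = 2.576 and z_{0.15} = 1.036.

n = 51 per group

For two independent groups with equal n: n = 2·((z_{α/2} + z_β) / d)².
z_{α/2} + z_β = 2.576 + 1.036 = 3.612.
n = 2 × (3.612 / 0.72)² = 2 × 5.017² = 2 × 25.17 = 50.3.
Round up to the next whole participant.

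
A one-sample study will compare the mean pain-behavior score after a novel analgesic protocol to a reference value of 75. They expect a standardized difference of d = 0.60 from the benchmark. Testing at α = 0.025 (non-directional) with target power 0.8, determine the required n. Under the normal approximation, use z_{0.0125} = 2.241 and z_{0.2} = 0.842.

For a one-sample test: n = ((z_{α/2} + z_β) / d)².
z_{α/2} + z_β = 2.241 + 0.842 = 3.083.
n = (3.083 / 0.60)² = 5.138² = 26.40.
Round up.

n = 27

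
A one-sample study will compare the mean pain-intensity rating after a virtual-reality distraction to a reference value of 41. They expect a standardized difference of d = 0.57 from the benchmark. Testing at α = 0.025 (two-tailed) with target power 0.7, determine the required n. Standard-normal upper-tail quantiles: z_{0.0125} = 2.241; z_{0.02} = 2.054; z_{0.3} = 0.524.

For a one-sample test: n = ((z_{α/2} + z_β) / d)².
z_{α/2} + z_β = 2.241 + 0.524 = 2.765.
n = (2.765 / 0.57)² = 4.851² = 23.53.
Round up.

n = 24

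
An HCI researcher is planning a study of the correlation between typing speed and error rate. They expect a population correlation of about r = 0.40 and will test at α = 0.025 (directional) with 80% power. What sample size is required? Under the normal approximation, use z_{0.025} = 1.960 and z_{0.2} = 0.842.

Fisher's z: C = ½·ln((1+r)/(1−r)) = ½·ln(2.3333) = 0.4236.
n = ((z_{α} + z_β)/C)² + 3.
(1.960 + 0.842) / 0.4236 = 2.802 / 0.4236 = 6.615.
n = 6.615² + 3 = 43.75 + 3 = 46.8.
Round up.

n = 47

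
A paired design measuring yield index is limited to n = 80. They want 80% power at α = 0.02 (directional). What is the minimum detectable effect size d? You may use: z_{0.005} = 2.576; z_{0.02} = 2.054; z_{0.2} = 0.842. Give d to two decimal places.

d_min ≈ 0.32

For a single sample (or paired design) of n = 80: d_min = (z_{α} + z_β)/√n.
z-sum = 2.054 + 0.842 = 2.896.
d_min = 2.896 / √80 = 2.896 / 8.944 = 0.324.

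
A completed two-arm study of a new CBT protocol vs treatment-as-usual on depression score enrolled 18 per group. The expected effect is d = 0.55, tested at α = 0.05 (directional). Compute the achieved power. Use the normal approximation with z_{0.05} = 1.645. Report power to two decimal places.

power ≈ 0.50

For two equal groups, power = Φ(d·√(n/2) − z_{α}).
d·√(n/2) = 0.55 × √(18/2) = 0.55 × 3.000 = 1.650.
z_β = 1.650 − 1.645 = 0.005.
Power = Φ(0.005) = 0.502.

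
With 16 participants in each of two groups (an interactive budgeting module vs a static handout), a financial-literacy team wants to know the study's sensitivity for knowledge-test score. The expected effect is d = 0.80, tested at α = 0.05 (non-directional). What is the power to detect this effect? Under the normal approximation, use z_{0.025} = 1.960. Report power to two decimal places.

power ≈ 0.62

For two equal groups, power = Φ(d·√(n/2) − z_{α/2}).
d·√(n/2) = 0.80 × √(16/2) = 0.80 × 2.828 = 2.263.
z_β = 2.263 − 1.960 = 0.303.
Power = Φ(0.303) = 0.619.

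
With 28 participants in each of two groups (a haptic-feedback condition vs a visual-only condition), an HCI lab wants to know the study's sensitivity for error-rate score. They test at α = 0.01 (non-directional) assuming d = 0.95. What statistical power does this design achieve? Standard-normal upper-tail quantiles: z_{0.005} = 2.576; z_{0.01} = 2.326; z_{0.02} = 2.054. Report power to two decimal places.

For two equal groups, power = Φ(d·√(n/2) − z_{α/2}).
d·√(n/2) = 0.95 × √(28/2) = 0.95 × 3.742 = 3.555.
z_β = 3.555 − 2.576 = 0.979.
Power = Φ(0.979) = 0.836.

power ≈ 0.84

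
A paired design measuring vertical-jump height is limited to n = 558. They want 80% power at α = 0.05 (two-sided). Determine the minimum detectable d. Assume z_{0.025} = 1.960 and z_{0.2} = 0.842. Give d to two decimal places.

For a single sample (or paired design) of n = 558: d_min = (z_{α/2} + z_β)/√n.
z-sum = 1.960 + 0.842 = 2.802.
d_min = 2.802 / √558 = 2.802 / 23.622 = 0.119.

d_min ≈ 0.12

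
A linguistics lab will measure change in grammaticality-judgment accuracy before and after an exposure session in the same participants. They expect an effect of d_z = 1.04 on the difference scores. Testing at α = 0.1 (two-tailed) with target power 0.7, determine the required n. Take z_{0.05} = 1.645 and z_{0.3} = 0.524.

For a paired (one-sample on differences) test: n = ((z_{α/2} + z_β) / d)².
z_{α/2} + z_β = 1.645 + 0.524 = 2.169.
n = (2.169 / 1.04)² = 2.086² = 4.35.
Round up.

n = 5 pairs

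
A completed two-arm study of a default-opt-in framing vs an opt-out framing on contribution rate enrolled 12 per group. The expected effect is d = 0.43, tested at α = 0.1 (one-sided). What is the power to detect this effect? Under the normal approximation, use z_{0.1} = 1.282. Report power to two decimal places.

power ≈ 0.41

For two equal groups, power = Φ(d·√(n/2) − z_{α}).
d·√(n/2) = 0.43 × √(12/2) = 0.43 × 2.449 = 1.053.
z_β = 1.053 − 1.282 = -0.229.
Power = Φ(-0.229) = 0.410.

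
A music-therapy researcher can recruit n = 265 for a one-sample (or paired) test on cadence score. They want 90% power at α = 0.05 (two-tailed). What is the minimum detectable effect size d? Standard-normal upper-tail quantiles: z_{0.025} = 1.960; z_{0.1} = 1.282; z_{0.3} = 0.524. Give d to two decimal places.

d_min ≈ 0.20

For a single sample (or paired design) of n = 265: d_min = (z_{α/2} + z_β)/√n.
z-sum = 1.960 + 1.282 = 3.242.
d_min = 3.242 / √265 = 3.242 / 16.279 = 0.199.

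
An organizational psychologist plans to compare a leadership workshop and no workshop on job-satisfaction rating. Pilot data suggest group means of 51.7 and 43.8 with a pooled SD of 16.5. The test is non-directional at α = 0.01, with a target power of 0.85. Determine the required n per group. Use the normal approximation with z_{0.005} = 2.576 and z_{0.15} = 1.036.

Cohen's d = |M₁ − M₂| / SD_pooled = |51.7 − 43.8| / 16.5 = 7.9 / 16.5 = 0.479.
For two independent groups with equal n: n = 2·((z_{α/2} + z_β) / d)².
z_{α/2} + z_β = 2.576 + 1.036 = 3.612.
n = 2 × (3.612 / 0.479)² = 2 × 7.541² = 2 × 56.86 = 113.7.
Round up to the next whole participant.

n = 114 per group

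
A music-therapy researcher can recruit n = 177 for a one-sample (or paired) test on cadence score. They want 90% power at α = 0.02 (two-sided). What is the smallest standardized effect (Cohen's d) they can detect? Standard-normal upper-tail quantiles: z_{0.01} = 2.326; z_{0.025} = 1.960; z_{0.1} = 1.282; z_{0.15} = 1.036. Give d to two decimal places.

d_min ≈ 0.27

For a single sample (or paired design) of n = 177: d_min = (z_{α/2} + z_β)/√n.
z-sum = 2.326 + 1.282 = 3.608.
d_min = 3.608 / √177 = 3.608 / 13.304 = 0.271.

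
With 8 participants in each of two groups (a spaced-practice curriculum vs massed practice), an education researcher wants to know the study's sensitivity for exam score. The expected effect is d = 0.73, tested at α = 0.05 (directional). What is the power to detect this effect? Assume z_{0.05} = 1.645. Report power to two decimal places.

For two equal groups, power = Φ(d·√(n/2) − z_{α}).
d·√(n/2) = 0.73 × √(8/2) = 0.73 × 2.000 = 1.460.
z_β = 1.460 − 1.645 = -0.185.
Power = Φ(-0.185) = 0.427.

power ≈ 0.43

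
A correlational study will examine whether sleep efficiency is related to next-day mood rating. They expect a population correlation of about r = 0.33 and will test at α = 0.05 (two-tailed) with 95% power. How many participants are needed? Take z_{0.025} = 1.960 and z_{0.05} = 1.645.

n = 114

Fisher's z: C = ½·ln((1+r)/(1−r)) = ½·ln(1.9851) = 0.3428.
n = ((z_{α/2} + z_β)/C)² + 3.
(1.960 + 1.645) / 0.3428 = 3.605 / 0.3428 = 10.516.
n = 10.516² + 3 = 110.59 + 3 = 113.6.
Round up.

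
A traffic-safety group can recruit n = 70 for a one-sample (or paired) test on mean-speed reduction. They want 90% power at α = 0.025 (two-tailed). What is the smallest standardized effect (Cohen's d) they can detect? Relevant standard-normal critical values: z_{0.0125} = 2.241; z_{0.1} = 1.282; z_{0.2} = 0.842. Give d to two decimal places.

d_min ≈ 0.42

For a single sample (or paired design) of n = 70: d_min = (z_{α/2} + z_β)/√n.
z-sum = 2.241 + 1.282 = 3.523.
d_min = 3.523 / √70 = 3.523 / 8.367 = 0.421.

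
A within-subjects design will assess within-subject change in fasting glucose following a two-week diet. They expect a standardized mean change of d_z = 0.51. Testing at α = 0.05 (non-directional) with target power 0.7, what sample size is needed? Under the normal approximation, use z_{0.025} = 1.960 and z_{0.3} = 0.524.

For a paired (one-sample on differences) test: n = ((z_{α/2} + z_β) / d)².
z_{α/2} + z_β = 1.960 + 0.524 = 2.484.
n = (2.484 / 0.51)² = 4.871² = 23.72.
Round up.

n = 24 pairs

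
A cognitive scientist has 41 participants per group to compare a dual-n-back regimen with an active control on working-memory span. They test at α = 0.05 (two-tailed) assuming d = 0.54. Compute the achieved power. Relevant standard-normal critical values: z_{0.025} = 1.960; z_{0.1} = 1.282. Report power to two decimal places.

power ≈ 0.69

For two equal groups, power = Φ(d·√(n/2) − z_{α/2}).
d·√(n/2) = 0.54 × √(41/2) = 0.54 × 4.528 = 2.445.
z_β = 2.445 − 1.960 = 0.485.
Power = Φ(0.485) = 0.686.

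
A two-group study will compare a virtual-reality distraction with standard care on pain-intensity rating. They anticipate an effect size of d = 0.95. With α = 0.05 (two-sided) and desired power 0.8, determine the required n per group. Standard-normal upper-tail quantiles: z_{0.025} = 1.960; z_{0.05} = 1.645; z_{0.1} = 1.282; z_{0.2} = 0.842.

n = 18 per group

For two independent groups with equal n: n = 2·((z_{α/2} + z_β) / d)².
z_{α/2} + z_β = 1.960 + 0.842 = 2.802.
n = 2 × (2.802 / 0.95)² = 2 × 2.949² = 2 × 8.70 = 17.4.
Round up to the next whole participant.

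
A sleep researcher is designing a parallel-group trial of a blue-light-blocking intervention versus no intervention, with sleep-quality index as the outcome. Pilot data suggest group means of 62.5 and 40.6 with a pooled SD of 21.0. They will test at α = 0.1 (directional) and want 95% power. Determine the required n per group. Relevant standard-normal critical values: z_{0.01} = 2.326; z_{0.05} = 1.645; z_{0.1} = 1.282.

n = 16 per group

Cohen's d = |M₁ − M₂| / SD_pooled = |62.5 − 40.6| / 21.0 = 21.9 / 21.0 = 1.043.
For two independent groups with equal n: n = 2·((z_{α} + z_β) / d)².
z_{α} + z_β = 1.282 + 1.645 = 2.927.
n = 2 × (2.927 / 1.043)² = 2 × 2.806² = 2 × 7.88 = 15.8.
Round up to the next whole participant.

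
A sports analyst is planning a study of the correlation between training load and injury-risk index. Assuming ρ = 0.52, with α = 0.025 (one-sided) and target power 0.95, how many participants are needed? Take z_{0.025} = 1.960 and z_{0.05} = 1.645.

n = 43

Fisher's z: C = ½·ln((1+r)/(1−r)) = ½·ln(3.1667) = 0.5763.
n = ((z_{α} + z_β)/C)² + 3.
(1.960 + 1.645) / 0.5763 = 3.605 / 0.5763 = 6.255.
n = 6.255² + 3 = 39.13 + 3 = 42.1.
Round up.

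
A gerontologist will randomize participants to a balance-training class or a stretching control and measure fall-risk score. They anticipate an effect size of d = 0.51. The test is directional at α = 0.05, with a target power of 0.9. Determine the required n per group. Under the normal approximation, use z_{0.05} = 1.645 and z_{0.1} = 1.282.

n = 66 per group

For two independent groups with equal n: n = 2·((z_{α} + z_β) / d)².
z_{α} + z_β = 1.645 + 1.282 = 2.927.
n = 2 × (2.927 / 0.51)² = 2 × 5.739² = 2 × 32.94 = 65.9.
Round up to the next whole participant.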